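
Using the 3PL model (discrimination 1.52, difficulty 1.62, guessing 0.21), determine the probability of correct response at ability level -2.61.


logit = 1.52*(-2.61 - 1.62) = -6.4296
P* = 1/(1 + exp(--6.4296)) = 0.0016
P = 0.21 + (1 - 0.21) * 0.0016
P = 0.2113

0.2113


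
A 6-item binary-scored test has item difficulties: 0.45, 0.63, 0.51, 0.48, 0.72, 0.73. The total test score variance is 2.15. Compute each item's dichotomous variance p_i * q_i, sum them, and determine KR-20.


For each item, compute p_i * q_i:
  Item 1: 0.45 * 0.55 = 0.2475
  Item 2: 0.63 * 0.37 = 0.2331
  Item 3: 0.51 * 0.49 = 0.2499
  Item 4: 0.48 * 0.52 = 0.2496
  Item 5: 0.72 * 0.28 = 0.2016
  Item 6: 0.73 * 0.27 = 0.1971
Sum(p_i * q_i) = 0.2475 + 0.2331 + 0.2499 + 0.2496 + 0.2016 + 0.1971 = 1.3788
KR-20 = (k/(k-1)) * (1 - Sum(p_i*q_i) / Var_total)
= (6/5) * (1 - 1.3788/2.15)
= 1.2 * 0.3587
KR-20 = 0.4304

0.4304


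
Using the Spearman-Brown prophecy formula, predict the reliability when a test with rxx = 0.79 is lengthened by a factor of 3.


r_new = (n * rxx) / (1 + (n-1) * rxx)
r_new = (3 * 0.79) / (1 + 2 * 0.79)
r_new = 2.37 / 2.58
r_new = 0.9186

0.9186


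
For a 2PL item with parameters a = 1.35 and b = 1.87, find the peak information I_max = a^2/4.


For 2PL, max info at theta = b = 1.87
I_max = a^2 / 4 = 1.35^2 / 4
= 1.8225 / 4
I_max = 0.4556

0.4556


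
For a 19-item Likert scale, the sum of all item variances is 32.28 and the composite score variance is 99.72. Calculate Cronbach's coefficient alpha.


alpha = (k/(k-1)) * (1 - sum(si^2)/s_total^2)
= (19/18) * (1 - 32.28/99.72)
alpha = 0.7139

0.7139


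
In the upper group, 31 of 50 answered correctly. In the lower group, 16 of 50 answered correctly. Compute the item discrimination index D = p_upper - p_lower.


p_upper = 31/50 = 0.62
p_lower = 16/50 = 0.32
D = 0.62 - 0.32 = 0.3

0.3


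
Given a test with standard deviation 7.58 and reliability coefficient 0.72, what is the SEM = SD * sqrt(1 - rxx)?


SEM = SD * sqrt(1 - rxx)
SEM = 7.58 * sqrt(1 - 0.72)
SEM = 7.58 * sqrt(0.28) = 7.58 * 0.52915
SEM = 4.011

4.011


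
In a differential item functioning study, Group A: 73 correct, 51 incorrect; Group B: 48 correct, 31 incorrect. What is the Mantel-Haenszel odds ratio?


Odds_A = 73/51 = 1.4314
Odds_B = 48/31 = 1.5484
OR = Odds_A / Odds_B = 1.4314 / 1.5484
Exactly, OR = (73 * 31) / (51 * 48) = 2263 / 2448
OR = 0.9244

0.9244


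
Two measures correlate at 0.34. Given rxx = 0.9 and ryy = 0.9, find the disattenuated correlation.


r_corrected = rxy / sqrt(rxx * ryy)
= 0.34 / sqrt(0.9 * 0.9)
= 0.34 / sqrt(0.81)
= 0.34 / 0.9
r_corrected = 0.3778

0.3778


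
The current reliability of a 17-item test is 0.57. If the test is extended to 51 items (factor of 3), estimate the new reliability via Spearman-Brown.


r_new = (n * rxx) / (1 + (n-1) * rxx)
r_new = (3 * 0.57) / (1 + 2 * 0.57)
r_new = 1.71 / 2.14
r_new = 0.7991

0.7991


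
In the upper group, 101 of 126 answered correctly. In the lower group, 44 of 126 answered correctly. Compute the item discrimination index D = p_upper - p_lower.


p_upper = 101/126 = 0.8016
p_lower = 44/126 = 0.3492
D = 0.8016 - 0.3492 = 0.4524

0.4524


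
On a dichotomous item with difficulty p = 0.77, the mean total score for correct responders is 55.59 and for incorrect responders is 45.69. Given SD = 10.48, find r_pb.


q = 1 - p = 0.23
rpb = ((M1 - M0) / SD) * sqrt(p * q)
rpb = ((55.59 - 45.69) / 10.48) * sqrt(0.77 * 0.23)
rpb = 0.3975

0.3975


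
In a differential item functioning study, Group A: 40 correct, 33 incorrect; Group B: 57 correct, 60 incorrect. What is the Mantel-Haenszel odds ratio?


Odds_A = 40/33 = 1.2121
Odds_B = 57/60 = 0.95
OR = Odds_A / Odds_B = 1.2121 / 0.95
Exactly, OR = (40 * 60) / (33 * 57) = 2400 / 1881
OR = 1.2759

1.2759


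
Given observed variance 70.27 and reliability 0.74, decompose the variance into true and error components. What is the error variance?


var_true = rxx * var_obs = 0.74 * 70.27 = 51.9998
var_error = var_obs - var_true
var_error = 70.27 - 51.9998
var_error = 18.2702

18.2702


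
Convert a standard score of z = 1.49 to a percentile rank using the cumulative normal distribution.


CDF(z) = 0.5 * (1 + erf(z/sqrt(2)))
erf(1.0536) = 0.8638
CDF = 0.9319
Percentile rank = 0.9319 * 100 = 93.19

93.19


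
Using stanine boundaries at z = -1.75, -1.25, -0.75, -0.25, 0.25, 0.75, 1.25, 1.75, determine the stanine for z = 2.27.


Stanine boundaries: [-1.75, -1.25, -0.75, -0.25, 0.25, 0.75, 1.25, 1.75]
z = 2.27
Check each boundary:
  z >= -1.75 -> could be stanine 2
  z >= -1.25 -> could be stanine 3
  z >= -0.75 -> could be stanine 4
  z >= -0.25 -> could be stanine 5
  z >= 0.25 -> could be stanine 6
  z >= 0.75 -> could be stanine 7
  z >= 1.25 -> could be stanine 8
  z >= 1.75 -> could be stanine 9
Highest qualifying boundary gives stanine = 9

9


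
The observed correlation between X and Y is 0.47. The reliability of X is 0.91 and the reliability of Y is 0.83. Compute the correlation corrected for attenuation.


r_corrected = rxy / sqrt(rxx * ryy)
= 0.47 / sqrt(0.91 * 0.83)
= 0.47 / sqrt(0.7553)
= 0.47 / 0.86908
r_corrected = 0.5408

0.5408


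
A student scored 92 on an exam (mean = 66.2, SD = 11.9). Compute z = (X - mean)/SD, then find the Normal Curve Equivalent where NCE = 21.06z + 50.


z = (X - mean) / SD = (92 - 66.2) / 11.9
z = 25.8 / 11.9
z = 2.1681
NCE = NCE = 21.06z + 50
Carry z at full precision (z = 25.8 / 11.9) into the conversion:
NCE = 21.06 * (25.8 / 11.9) + 50 = 543.348 / 11.9 + 50
NCE = 45.6595 + 50
NCE = 95.6595

95.6595


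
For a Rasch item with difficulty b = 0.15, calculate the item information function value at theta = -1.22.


P = 1/(1+exp(-(-1.22-0.15))) = 0.2026
I = P*(1-P) = 0.2026 * 0.7974
I = 0.1616

0.1616


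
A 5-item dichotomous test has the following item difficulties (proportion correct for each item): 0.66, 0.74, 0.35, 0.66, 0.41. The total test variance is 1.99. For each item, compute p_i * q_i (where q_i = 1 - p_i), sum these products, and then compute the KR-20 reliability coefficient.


For each item, compute p_i * q_i:
  Item 1: 0.66 * 0.34 = 0.2244
  Item 2: 0.74 * 0.26 = 0.1924
  Item 3: 0.35 * 0.65 = 0.2275
  Item 4: 0.66 * 0.34 = 0.2244
  Item 5: 0.41 * 0.59 = 0.2419
Sum(p_i * q_i) = 0.2244 + 0.1924 + 0.2275 + 0.2244 + 0.2419 = 1.1106
KR-20 = (k/(k-1)) * (1 - Sum(p_i*q_i) / Var_total)
= (5/4) * (1 - 1.1106/1.99)
= 1.25 * 0.4419
KR-20 = 0.5524

0.5524


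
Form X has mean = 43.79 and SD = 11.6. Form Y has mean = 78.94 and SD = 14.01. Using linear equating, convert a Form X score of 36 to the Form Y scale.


slope = SD_Y / SD_X = 14.01 / 11.6 ~ 1.2078
intercept = mean_Y - slope * mean_X = 78.94 - (14.01 / 11.6) * 43.79 ~ 26.0523
Y = slope * X + intercept. To avoid rounding drift from the rounded slope/intercept, evaluate the equivalent form Y = mean_Y + SD_Y * (X - mean_X) / SD_X at full precision:
Y = 78.94 + 14.01 * (36 - 43.79) / 11.6
Y = 78.94 - 14.01 * 7.79 / 11.6
Y = 78.94 - 109.1379 / 11.6
Y = 78.94 - 9.4084
Y = 69.5316

69.5316


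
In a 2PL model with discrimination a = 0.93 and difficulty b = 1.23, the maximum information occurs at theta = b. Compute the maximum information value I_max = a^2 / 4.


For 2PL, max info at theta = b = 1.23
I_max = a^2 / 4 = 0.93^2 / 4
= 0.8649 / 4
I_max = 0.2162

0.2162


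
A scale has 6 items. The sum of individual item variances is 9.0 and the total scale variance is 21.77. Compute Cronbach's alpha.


alpha = (k/(k-1)) * (1 - sum(si^2)/s_total^2)
= (6/5) * (1 - 9.0/21.77)
alpha = 0.7039

0.7039


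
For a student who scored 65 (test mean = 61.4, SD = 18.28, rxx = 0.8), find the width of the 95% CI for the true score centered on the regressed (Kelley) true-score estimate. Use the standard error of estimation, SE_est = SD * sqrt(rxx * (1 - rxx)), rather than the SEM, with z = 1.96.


True score estimate = 0.8*65 + 0.2*61.4 = 64.28
SE_est = SD * sqrt(rxx * (1 - rxx)) = 18.28 * sqrt(0.8 * 0.2) = 18.28 * sqrt(0.16) = 7.312
CI = T_est +/- z * SE_est, so width = 2 * z * SE_est = 2 * 1.96 * 7.312
Width = 28.663

28.663


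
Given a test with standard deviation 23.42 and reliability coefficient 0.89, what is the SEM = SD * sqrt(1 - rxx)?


SEM = SD * sqrt(1 - rxx)
SEM = 23.42 * sqrt(1 - 0.89)
SEM = 23.42 * sqrt(0.11) = 23.42 * 0.331662
SEM = 7.7675

7.7675


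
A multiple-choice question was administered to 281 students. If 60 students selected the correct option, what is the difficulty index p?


Item difficulty p = number correct / total examinees
p = 60 / 281
p = 0.2135

0.2135


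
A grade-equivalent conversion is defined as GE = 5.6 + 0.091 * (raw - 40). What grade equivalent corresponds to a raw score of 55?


raw - median = 55 - 40 = 15
slope * diff = 0.091 * 15 = 1.365
GE = 5.6 + 1.365
GE = 6.965

6.965


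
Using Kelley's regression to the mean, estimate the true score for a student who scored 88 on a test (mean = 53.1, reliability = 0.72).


T_est = rxx * X + (1 - rxx) * mean
T_est = 0.72 * 88 + 0.28 * 53.1
T_est = 63.36 + 14.868
T_est = 78.228

78.228


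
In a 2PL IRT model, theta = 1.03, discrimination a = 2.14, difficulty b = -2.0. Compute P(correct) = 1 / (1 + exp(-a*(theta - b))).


a*(theta - b) = 2.14 * (1.03 - -2.0) = 6.4842
exp(-6.4842) = 0.0015
P = 1 / (1 + 0.0015)
P = 0.9985

0.9985


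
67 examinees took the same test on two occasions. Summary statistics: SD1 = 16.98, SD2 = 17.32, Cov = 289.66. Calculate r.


r = cov(X,Y) / (SD_X * SD_Y)
r = 289.66 / (16.98 * 17.32)
r = 289.66 / 294.0936
r = 0.9849

0.9849


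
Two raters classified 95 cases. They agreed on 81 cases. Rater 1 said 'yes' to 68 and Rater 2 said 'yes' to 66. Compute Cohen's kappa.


P_o = 81/95 = 0.852632
P_e = (68*66 + 27*29) / 9025 = 0.584044
kappa = (P_o - P_e) / (1 - P_e)
kappa = (0.852632 - 0.584044) / (1 - 0.584044)
kappa = 0.6457

0.6457


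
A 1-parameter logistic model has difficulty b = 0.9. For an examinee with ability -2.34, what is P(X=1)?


theta - b = -2.34 - 0.9 = -3.24
exp(-(theta - b)) = exp(3.24) = 25.5337
P = 1 / (1 + 25.5337)
P = 0.0377

0.0377


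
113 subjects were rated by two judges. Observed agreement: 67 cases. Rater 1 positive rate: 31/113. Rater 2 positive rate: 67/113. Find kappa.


P_o = 67/113 = 0.59292
P_e = (31*67 + 82*46) / 12769 = 0.458062
kappa = (P_o - P_e) / (1 - P_e)
kappa = (0.59292 - 0.458062) / (1 - 0.458062)
kappa = 0.2488

0.2488


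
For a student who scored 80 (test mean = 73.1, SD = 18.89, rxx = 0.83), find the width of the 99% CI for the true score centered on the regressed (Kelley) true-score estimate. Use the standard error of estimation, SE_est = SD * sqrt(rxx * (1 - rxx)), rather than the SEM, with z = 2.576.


True score estimate = 0.83*80 + 0.17*73.1 = 78.827
SE_est = SD * sqrt(rxx * (1 - rxx)) = 18.89 * sqrt(0.83 * 0.17) = 18.89 * sqrt(0.1411) = 7.095704
CI = T_est +/- z * SE_est, so width = 2 * z * SE_est = 2 * 2.576 * 7.095704
Width = 36.5571

36.5571


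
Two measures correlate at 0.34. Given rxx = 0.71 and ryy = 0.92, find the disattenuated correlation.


r_corrected = rxy / sqrt(rxx * ryy)
= 0.34 / sqrt(0.71 * 0.92)
= 0.34 / sqrt(0.6532)
= 0.34 / 0.808208
r_corrected = 0.4207

0.4207


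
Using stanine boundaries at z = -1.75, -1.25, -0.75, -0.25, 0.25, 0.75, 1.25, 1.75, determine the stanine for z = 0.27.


Stanine boundaries: [-1.75, -1.25, -0.75, -0.25, 0.25, 0.75, 1.25, 1.75]
z = 0.27
Check each boundary:
  z >= -1.75 -> could be stanine 2
  z >= -1.25 -> could be stanine 3
  z >= -0.75 -> could be stanine 4
  z >= -0.25 -> could be stanine 5
  z >= 0.25 -> could be stanine 6
  z < 0.75
  z < 1.25
  z < 1.75
Highest qualifying boundary gives stanine = 6

6


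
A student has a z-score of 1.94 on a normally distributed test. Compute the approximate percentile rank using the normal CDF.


CDF(z) = 0.5 * (1 + erf(z/sqrt(2)))
erf(1.3718) = 0.9476
CDF = 0.9738
Percentile rank = 0.9738 * 100 = 97.38

97.38


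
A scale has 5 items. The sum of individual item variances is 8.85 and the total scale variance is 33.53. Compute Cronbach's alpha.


alpha = (k/(k-1)) * (1 - sum(si^2)/s_total^2)
= (5/4) * (1 - 8.85/33.53)
alpha = 0.9201

0.9201


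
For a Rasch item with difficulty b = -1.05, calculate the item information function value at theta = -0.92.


P = 1/(1+exp(-(-0.92--1.05))) = 0.5325
I = P*(1-P) = 0.5325 * 0.4675
I = 0.2489

0.2489


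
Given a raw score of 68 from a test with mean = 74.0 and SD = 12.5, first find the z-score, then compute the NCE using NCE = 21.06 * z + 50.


z = (X - mean) / SD = (68 - 74.0) / 12.5
z = -6.0 / 12.5
z = -0.48
NCE = NCE = 21.06z + 50
Carry z at full precision (z = -6.0 / 12.5) into the conversion:
NCE = 21.06 * (-6.0 / 12.5) + 50 = -126.36 / 12.5 + 50
NCE = -10.1088 + 50
NCE = 39.8912

39.8912


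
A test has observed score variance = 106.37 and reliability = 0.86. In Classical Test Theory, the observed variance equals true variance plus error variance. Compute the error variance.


var_true = rxx * var_obs = 0.86 * 106.37 = 91.4782
var_error = var_obs - var_true
var_error = 106.37 - 91.4782
var_error = 14.8918

14.8918


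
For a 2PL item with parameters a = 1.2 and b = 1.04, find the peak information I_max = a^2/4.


For 2PL, max info at theta = b = 1.04
I_max = a^2 / 4 = 1.2^2 / 4
= 1.44 / 4
I_max = 0.36

0.36


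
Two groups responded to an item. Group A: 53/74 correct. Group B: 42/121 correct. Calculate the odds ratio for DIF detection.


Odds_A = 53/21 = 2.5238
Odds_B = 42/79 = 0.5316
OR = Odds_A / Odds_B = 2.5238 / 0.5316
Exactly, OR = (53 * 79) / (21 * 42) = 4187 / 882
OR = 4.7472

4.7472


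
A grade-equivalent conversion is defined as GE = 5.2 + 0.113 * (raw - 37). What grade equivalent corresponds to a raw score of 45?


raw - median = 45 - 37 = 8
slope * diff = 0.113 * 8 = 0.904
GE = 5.2 + 0.904
GE = 6.104

6.104


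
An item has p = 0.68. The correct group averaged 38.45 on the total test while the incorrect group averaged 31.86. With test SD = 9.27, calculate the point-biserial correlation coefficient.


q = 1 - p = 0.32
rpb = ((M1 - M0) / SD) * sqrt(p * q)
rpb = ((38.45 - 31.86) / 9.27) * sqrt(0.68 * 0.32)
rpb = 0.3316

0.3316


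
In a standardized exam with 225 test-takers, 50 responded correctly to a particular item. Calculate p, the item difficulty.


Item difficulty p = number correct / total examinees
p = 50 / 225
p = 0.2222

0.2222


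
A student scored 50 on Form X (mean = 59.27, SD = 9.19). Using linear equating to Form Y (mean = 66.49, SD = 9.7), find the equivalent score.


slope = SD_Y / SD_X = 9.7 / 9.19 ~ 1.0555
intercept = mean_Y - slope * mean_X = 66.49 - (9.7 / 9.19) * 59.27 ~ 3.9308
Y = slope * X + intercept. To avoid rounding drift from the rounded slope/intercept, evaluate the equivalent form Y = mean_Y + SD_Y * (X - mean_X) / SD_X at full precision:
Y = 66.49 + 9.7 * (50 - 59.27) / 9.19
Y = 66.49 - 9.7 * 9.27 / 9.19
Y = 66.49 - 89.919 / 9.19
Y = 66.49 - 9.7844
Y = 56.7056

56.7056


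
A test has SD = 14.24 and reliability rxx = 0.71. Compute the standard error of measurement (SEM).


SEM = SD * sqrt(1 - rxx)
SEM = 14.24 * sqrt(1 - 0.71)
SEM = 14.24 * sqrt(0.29) = 14.24 * 0.538516
SEM = 7.6685

7.6685


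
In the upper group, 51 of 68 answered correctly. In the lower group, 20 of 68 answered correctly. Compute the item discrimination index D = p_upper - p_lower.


p_upper = 51/68 = 0.75
p_lower = 20/68 = 0.2941
D = 0.75 - 0.2941 = 0.4559

0.4559


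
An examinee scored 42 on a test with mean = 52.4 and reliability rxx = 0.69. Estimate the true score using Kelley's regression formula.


T_est = rxx * X + (1 - rxx) * mean
T_est = 0.69 * 42 + 0.31 * 52.4
T_est = 28.98 + 16.244
T_est = 45.224

45.224


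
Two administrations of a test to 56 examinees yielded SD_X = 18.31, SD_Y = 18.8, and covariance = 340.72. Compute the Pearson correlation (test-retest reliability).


r = cov(X,Y) / (SD_X * SD_Y)
r = 340.72 / (18.31 * 18.8)
r = 340.72 / 344.228
r = 0.9898

0.9898


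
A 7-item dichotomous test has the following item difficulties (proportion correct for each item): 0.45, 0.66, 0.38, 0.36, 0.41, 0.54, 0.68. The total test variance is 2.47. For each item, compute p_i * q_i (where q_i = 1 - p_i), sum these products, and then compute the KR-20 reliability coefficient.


For each item, compute p_i * q_i:
  Item 1: 0.45 * 0.55 = 0.2475
  Item 2: 0.66 * 0.34 = 0.2244
  Item 3: 0.38 * 0.62 = 0.2356
  Item 4: 0.36 * 0.64 = 0.2304
  Item 5: 0.41 * 0.59 = 0.2419
  Item 6: 0.54 * 0.46 = 0.2484
  Item 7: 0.68 * 0.32 = 0.2176
Sum(p_i * q_i) = 0.2475 + 0.2244 + 0.2356 + 0.2304 + 0.2419 + 0.2484 + 0.2176 = 1.6458
KR-20 = (k/(k-1)) * (1 - Sum(p_i*q_i) / Var_total)
= (7/6) * (1 - 1.6458/2.47)
= 1.1667 * 0.3337
KR-20 = 0.3893

0.3893


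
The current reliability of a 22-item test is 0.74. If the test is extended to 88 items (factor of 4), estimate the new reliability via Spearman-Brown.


r_new = (n * rxx) / (1 + (n-1) * rxx)
r_new = (4 * 0.74) / (1 + 3 * 0.74)
r_new = 2.96 / 3.22
r_new = 0.9193

0.9193


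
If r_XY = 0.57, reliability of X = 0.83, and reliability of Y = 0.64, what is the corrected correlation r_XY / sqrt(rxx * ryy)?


r_corrected = rxy / sqrt(rxx * ryy)
= 0.57 / sqrt(0.83 * 0.64)
= 0.57 / sqrt(0.5312)
= 0.57 / 0.728835
r_corrected = 0.7821

0.7821


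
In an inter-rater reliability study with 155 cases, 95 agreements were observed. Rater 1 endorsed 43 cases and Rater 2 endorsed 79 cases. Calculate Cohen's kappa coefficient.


P_o = 95/155 = 0.612903
P_e = (43*79 + 112*76) / 24025 = 0.495692
kappa = (P_o - P_e) / (1 - P_e)
kappa = (0.612903 - 0.495692) / (1 - 0.495692)
kappa = 0.2324

0.2324


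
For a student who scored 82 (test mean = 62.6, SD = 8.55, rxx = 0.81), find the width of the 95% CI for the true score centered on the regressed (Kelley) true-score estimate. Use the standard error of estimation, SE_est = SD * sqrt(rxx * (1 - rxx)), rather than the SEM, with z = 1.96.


True score estimate = 0.81*82 + 0.19*62.6 = 78.314
SE_est = SD * sqrt(rxx * (1 - rxx)) = 8.55 * sqrt(0.81 * 0.19) = 8.55 * sqrt(0.1539) = 3.354173
CI = T_est +/- z * SE_est, so width = 2 * z * SE_est = 2 * 1.96 * 3.354173
Width = 13.1484

13.1484


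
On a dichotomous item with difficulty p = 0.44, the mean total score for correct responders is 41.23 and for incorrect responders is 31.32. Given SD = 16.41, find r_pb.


q = 1 - p = 0.56
rpb = ((M1 - M0) / SD) * sqrt(p * q)
rpb = ((41.23 - 31.32) / 16.41) * sqrt(0.44 * 0.56)
rpb = 0.2998

0.2998


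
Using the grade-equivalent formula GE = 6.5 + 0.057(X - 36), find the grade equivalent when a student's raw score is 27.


raw - median = 27 - 36 = -9
slope * diff = 0.057 * -9 = -0.513
GE = 6.5 + -0.513
GE = 5.987

5.987


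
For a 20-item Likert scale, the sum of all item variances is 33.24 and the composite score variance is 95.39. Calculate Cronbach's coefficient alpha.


alpha = (k/(k-1)) * (1 - sum(si^2)/s_total^2)
= (20/19) * (1 - 33.24/95.39)
alpha = 0.6858

0.6858


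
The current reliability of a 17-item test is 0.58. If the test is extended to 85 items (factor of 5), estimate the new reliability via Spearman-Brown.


r_new = (n * rxx) / (1 + (n-1) * rxx)
r_new = (5 * 0.58) / (1 + 4 * 0.58)
r_new = 2.9 / 3.32
r_new = 0.8735

0.8735


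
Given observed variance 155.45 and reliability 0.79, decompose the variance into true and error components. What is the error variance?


var_true = rxx * var_obs = 0.79 * 155.45 = 122.8055
var_error = var_obs - var_true
var_error = 155.45 - 122.8055
var_error = 32.6445

32.6445


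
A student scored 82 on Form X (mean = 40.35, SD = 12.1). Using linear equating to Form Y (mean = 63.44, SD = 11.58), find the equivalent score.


slope = SD_Y / SD_X = 11.58 / 12.1 ~ 0.957
intercept = mean_Y - slope * mean_X = 63.44 - (11.58 / 12.1) * 40.35 ~ 24.824
Y = slope * X + intercept. To avoid rounding drift from the rounded slope/intercept, evaluate the equivalent form Y = mean_Y + SD_Y * (X - mean_X) / SD_X at full precision:
Y = 63.44 + 11.58 * (82 - 40.35) / 12.1
Y = 63.44 + 11.58 * 41.65 / 12.1
Y = 63.44 + 482.307 / 12.1
Y = 63.44 + 39.8601
Y = 103.3001

103.3001


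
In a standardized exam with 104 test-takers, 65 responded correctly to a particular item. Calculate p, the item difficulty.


Item difficulty p = number correct / total examinees
p = 65 / 104
p = 0.625

0.625


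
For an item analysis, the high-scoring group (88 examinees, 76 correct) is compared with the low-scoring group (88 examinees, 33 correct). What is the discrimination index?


p_upper = 76/88 = 0.8636
p_lower = 33/88 = 0.375
D = 0.8636 - 0.375 = 0.4886

0.4886


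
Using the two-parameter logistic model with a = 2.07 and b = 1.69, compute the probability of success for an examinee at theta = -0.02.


a*(theta - b) = 2.07 * (-0.02 - 1.69) = -3.5397
exp(--3.5397) = 34.4566
P = 1 / (1 + 34.4566)
P = 0.0282

0.0282


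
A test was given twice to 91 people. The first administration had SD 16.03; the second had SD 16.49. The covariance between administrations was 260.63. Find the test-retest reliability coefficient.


r = cov(X,Y) / (SD_X * SD_Y)
r = 260.63 / (16.03 * 16.49)
r = 260.63 / 264.3347
r = 0.986

0.986


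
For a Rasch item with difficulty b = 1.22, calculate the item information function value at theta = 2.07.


P = 1/(1+exp(-(2.07-1.22))) = 0.7006
I = P*(1-P) = 0.7006 * 0.2994
I = 0.2098

0.2098


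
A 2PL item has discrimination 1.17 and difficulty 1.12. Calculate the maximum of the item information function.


For 2PL, max info at theta = b = 1.12
I_max = a^2 / 4 = 1.17^2 / 4
= 1.3689 / 4
I_max = 0.3422

0.3422


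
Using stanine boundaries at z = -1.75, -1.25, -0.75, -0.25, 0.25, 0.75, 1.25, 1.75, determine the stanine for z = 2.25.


Stanine boundaries: [-1.75, -1.25, -0.75, -0.25, 0.25, 0.75, 1.25, 1.75]
z = 2.25
Check each boundary:
  z >= -1.75 -> could be stanine 2
  z >= -1.25 -> could be stanine 3
  z >= -0.75 -> could be stanine 4
  z >= -0.25 -> could be stanine 5
  z >= 0.25 -> could be stanine 6
  z >= 0.75 -> could be stanine 7
  z >= 1.25 -> could be stanine 8
  z >= 1.75 -> could be stanine 9
Highest qualifying boundary gives stanine = 9

9


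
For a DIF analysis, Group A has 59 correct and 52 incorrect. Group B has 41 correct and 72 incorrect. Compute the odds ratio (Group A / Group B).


Odds_A = 59/52 = 1.1346
Odds_B = 41/72 = 0.5694
OR = Odds_A / Odds_B = 1.1346 / 0.5694
Exactly, OR = (59 * 72) / (52 * 41) = 4248 / 2132
OR = 1.9925

1.9925


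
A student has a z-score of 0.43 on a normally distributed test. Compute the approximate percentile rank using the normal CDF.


CDF(z) = 0.5 * (1 + erf(z/sqrt(2)))
erf(0.3041) = 0.3328
CDF = 0.6664
Percentile rank = 0.6664 * 100 = 66.64

66.64


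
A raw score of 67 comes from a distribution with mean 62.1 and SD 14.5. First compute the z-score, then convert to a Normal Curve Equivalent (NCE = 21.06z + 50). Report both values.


z = (X - mean) / SD = (67 - 62.1) / 14.5
z = 4.9 / 14.5
z = 0.3379
NCE = NCE = 21.06z + 50
Carry z at full precision (z = 4.9 / 14.5) into the conversion:
NCE = 21.06 * (4.9 / 14.5) + 50 = 103.194 / 14.5 + 50
NCE = 7.1168 + 50
NCE = 57.1168

57.1168


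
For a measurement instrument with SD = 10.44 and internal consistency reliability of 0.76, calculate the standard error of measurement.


SEM = SD * sqrt(1 - rxx)
SEM = 10.44 * sqrt(1 - 0.76)
SEM = 10.44 * sqrt(0.24) = 10.44 * 0.489898
SEM = 5.1145

5.1145


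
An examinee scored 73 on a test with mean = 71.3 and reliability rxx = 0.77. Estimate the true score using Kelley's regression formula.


T_est = rxx * X + (1 - rxx) * mean
T_est = 0.77 * 73 + 0.23 * 71.3
T_est = 56.21 + 16.399
T_est = 72.609

72.609


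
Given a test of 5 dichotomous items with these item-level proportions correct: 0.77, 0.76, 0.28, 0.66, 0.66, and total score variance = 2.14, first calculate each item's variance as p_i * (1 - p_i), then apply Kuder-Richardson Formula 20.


For each item, compute p_i * q_i:
  Item 1: 0.77 * 0.23 = 0.1771
  Item 2: 0.76 * 0.24 = 0.1824
  Item 3: 0.28 * 0.72 = 0.2016
  Item 4: 0.66 * 0.34 = 0.2244
  Item 5: 0.66 * 0.34 = 0.2244
Sum(p_i * q_i) = 0.1771 + 0.1824 + 0.2016 + 0.2244 + 0.2244 = 1.0099
KR-20 = (k/(k-1)) * (1 - Sum(p_i*q_i) / Var_total)
= (5/4) * (1 - 1.0099/2.14)
= 1.25 * 0.5281
KR-20 = 0.6601

0.6601


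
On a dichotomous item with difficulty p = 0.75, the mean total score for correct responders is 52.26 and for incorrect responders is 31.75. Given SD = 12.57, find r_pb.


q = 1 - p = 0.25
rpb = ((M1 - M0) / SD) * sqrt(p * q)
rpb = ((52.26 - 31.75) / 12.57) * sqrt(0.75 * 0.25)
rpb = 0.7065

0.7065


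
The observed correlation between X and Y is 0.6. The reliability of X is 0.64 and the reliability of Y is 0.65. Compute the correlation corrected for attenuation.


r_corrected = rxy / sqrt(rxx * ryy)
= 0.6 / sqrt(0.64 * 0.65)
= 0.6 / sqrt(0.416)
= 0.6 / 0.644981
r_corrected = 0.9303

0.9303


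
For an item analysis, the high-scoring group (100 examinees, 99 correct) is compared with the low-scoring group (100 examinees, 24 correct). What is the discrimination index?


p_upper = 99/100 = 0.99
p_lower = 24/100 = 0.24
D = 0.99 - 0.24 = 0.75

0.75


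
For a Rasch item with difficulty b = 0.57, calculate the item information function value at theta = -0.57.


P = 1/(1+exp(-(-0.57-0.57))) = 0.2423
I = P*(1-P) = 0.2423 * 0.7577
I = 0.1836

0.1836


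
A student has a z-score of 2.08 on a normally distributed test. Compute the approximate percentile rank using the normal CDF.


CDF(z) = 0.5 * (1 + erf(z/sqrt(2)))
erf(1.4708) = 0.9625
CDF = 0.9812
Percentile rank = 0.9812 * 100 = 98.12

98.12


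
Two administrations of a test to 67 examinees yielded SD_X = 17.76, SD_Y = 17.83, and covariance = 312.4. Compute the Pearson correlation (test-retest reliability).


r = cov(X,Y) / (SD_X * SD_Y)
r = 312.4 / (17.76 * 17.83)
r = 312.4 / 316.6608
r = 0.9865

0.9865


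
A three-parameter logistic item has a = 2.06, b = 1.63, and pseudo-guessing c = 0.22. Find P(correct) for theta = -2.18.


logit = 2.06*(-2.18 - 1.63) = -7.8486
P* = 1/(1 + exp(--7.8486)) = 0.0004
P = 0.22 + (1 - 0.22) * 0.0004
P = 0.2203

0.2203


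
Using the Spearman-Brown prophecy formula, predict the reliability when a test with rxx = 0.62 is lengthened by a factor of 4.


r_new = (n * rxx) / (1 + (n-1) * rxx)
r_new = (4 * 0.62) / (1 + 3 * 0.62)
r_new = 2.48 / 2.86
r_new = 0.8671

0.8671


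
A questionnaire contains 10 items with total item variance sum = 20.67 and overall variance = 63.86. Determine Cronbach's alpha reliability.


alpha = (k/(k-1)) * (1 - sum(si^2)/s_total^2)
= (10/9) * (1 - 20.67/63.86)
alpha = 0.7515

0.7515


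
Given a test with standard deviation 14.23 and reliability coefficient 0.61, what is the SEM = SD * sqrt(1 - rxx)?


SEM = SD * sqrt(1 - rxx)
SEM = 14.23 * sqrt(1 - 0.61)
SEM = 14.23 * sqrt(0.39) = 14.23 * 0.6245
SEM = 8.8866

8.8866


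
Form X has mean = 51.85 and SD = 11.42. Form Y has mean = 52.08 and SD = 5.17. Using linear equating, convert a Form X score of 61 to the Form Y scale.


slope = SD_Y / SD_X = 5.17 / 11.42 ~ 0.4527
intercept = mean_Y - slope * mean_X = 52.08 - (5.17 / 11.42) * 51.85 ~ 28.6068
Y = slope * X + intercept. To avoid rounding drift from the rounded slope/intercept, evaluate the equivalent form Y = mean_Y + SD_Y * (X - mean_X) / SD_X at full precision:
Y = 52.08 + 5.17 * (61 - 51.85) / 11.42
Y = 52.08 + 5.17 * 9.15 / 11.42
Y = 52.08 + 47.3055 / 11.42
Y = 52.08 + 4.1423
Y = 56.2223

56.2223


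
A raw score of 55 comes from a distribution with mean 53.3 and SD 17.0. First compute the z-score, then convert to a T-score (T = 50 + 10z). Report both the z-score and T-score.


z = (X - mean) / SD = (55 - 53.3) / 17.0
z = 1.7 / 17.0
z = 0.1
T-score = T = 50 + 10z
Carry z at full precision (z = 1.7 / 17.0) into the conversion:
T-score = 50 + 10 * (1.7 / 17.0) = 50 + 17 / 17.0
T-score = 50 + 1.0
T-score = 51.0

51.0


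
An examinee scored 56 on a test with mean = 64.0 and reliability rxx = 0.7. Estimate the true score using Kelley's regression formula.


T_est = rxx * X + (1 - rxx) * mean
T_est = 0.7 * 56 + 0.3 * 64.0
T_est = 39.2 + 19.2
T_est = 58.4

58.4


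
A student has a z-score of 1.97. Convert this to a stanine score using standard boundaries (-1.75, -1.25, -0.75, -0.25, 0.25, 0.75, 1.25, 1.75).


Stanine boundaries: [-1.75, -1.25, -0.75, -0.25, 0.25, 0.75, 1.25, 1.75]
z = 1.97
Check each boundary:
  z >= -1.75 -> could be stanine 2
  z >= -1.25 -> could be stanine 3
  z >= -0.75 -> could be stanine 4
  z >= -0.25 -> could be stanine 5
  z >= 0.25 -> could be stanine 6
  z >= 0.75 -> could be stanine 7
  z >= 1.25 -> could be stanine 8
  z >= 1.75 -> could be stanine 9
Highest qualifying boundary gives stanine = 9

9


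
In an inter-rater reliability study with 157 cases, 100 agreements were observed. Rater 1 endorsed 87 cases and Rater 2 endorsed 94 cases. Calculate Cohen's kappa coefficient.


P_o = 100/157 = 0.636943
P_e = (87*94 + 70*63) / 24649 = 0.51069
kappa = (P_o - P_e) / (1 - P_e)
kappa = (0.636943 - 0.51069) / (1 - 0.51069)
kappa = 0.258

0.258


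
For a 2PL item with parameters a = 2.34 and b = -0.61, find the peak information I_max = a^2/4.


For 2PL, max info at theta = b = -0.61
I_max = a^2 / 4 = 2.34^2 / 4
= 5.4756 / 4
I_max = 1.3689

1.3689


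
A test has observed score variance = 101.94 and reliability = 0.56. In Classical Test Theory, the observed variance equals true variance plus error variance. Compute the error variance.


var_true = rxx * var_obs = 0.56 * 101.94 = 57.0864
var_error = var_obs - var_true
var_error = 101.94 - 57.0864
var_error = 44.8536

44.8536


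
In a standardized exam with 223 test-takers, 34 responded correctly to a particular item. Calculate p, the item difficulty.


Item difficulty p = number correct / total examinees
p = 34 / 223
p = 0.1525

0.1525


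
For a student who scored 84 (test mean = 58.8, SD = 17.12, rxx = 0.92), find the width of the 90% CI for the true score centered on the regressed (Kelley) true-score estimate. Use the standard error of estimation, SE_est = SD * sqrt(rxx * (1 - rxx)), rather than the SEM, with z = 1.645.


True score estimate = 0.92*84 + 0.08*58.8 = 81.984
SE_est = SD * sqrt(rxx * (1 - rxx)) = 17.12 * sqrt(0.92 * 0.08) = 17.12 * sqrt(0.0736) = 4.64454
CI = T_est +/- z * SE_est, so width = 2 * z * SE_est = 2 * 1.645 * 4.64454
Width = 15.2805

15.2805


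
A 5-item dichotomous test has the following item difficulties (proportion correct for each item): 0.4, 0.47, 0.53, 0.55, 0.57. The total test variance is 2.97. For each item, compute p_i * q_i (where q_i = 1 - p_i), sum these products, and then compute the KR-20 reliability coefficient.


For each item, compute p_i * q_i:
  Item 1: 0.4 * 0.6 = 0.24
  Item 2: 0.47 * 0.53 = 0.2491
  Item 3: 0.53 * 0.47 = 0.2491
  Item 4: 0.55 * 0.45 = 0.2475
  Item 5: 0.57 * 0.43 = 0.2451
Sum(p_i * q_i) = 0.24 + 0.2491 + 0.2491 + 0.2475 + 0.2451 = 1.2308
KR-20 = (k/(k-1)) * (1 - Sum(p_i*q_i) / Var_total)
= (5/4) * (1 - 1.2308/2.97)
= 1.25 * 0.5856
KR-20 = 0.732

0.732


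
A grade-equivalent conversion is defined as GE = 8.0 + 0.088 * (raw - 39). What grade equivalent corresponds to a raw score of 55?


raw - median = 55 - 39 = 16
slope * diff = 0.088 * 16 = 1.408
GE = 8.0 + 1.408
GE = 9.408

9.408


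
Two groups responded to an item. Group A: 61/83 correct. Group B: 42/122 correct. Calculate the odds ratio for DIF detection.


Odds_A = 61/22 = 2.7727
Odds_B = 42/80 = 0.525
OR = Odds_A / Odds_B = 2.7727 / 0.525
Exactly, OR = (61 * 80) / (22 * 42) = 4880 / 924
OR = 5.2814

5.2814


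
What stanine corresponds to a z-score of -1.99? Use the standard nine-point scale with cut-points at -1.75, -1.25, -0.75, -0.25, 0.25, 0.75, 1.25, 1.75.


Stanine boundaries: [-1.75, -1.25, -0.75, -0.25, 0.25, 0.75, 1.25, 1.75]
z = -1.99
Check each boundary:
  z < -1.75
  z < -1.25
  z < -0.75
  z < -0.25
  z < 0.25
  z < 0.75
  z < 1.25
  z < 1.75
Highest qualifying boundary gives stanine = 1

1


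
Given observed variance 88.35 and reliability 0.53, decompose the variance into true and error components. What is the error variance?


var_true = rxx * var_obs = 0.53 * 88.35 = 46.8255
var_error = var_obs - var_true
var_error = 88.35 - 46.8255
var_error = 41.5245

41.5245


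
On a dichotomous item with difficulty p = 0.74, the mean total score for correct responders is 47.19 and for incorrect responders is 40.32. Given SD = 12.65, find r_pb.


q = 1 - p = 0.26
rpb = ((M1 - M0) / SD) * sqrt(p * q)
rpb = ((47.19 - 40.32) / 12.65) * sqrt(0.74 * 0.26)
rpb = 0.2382

0.2382


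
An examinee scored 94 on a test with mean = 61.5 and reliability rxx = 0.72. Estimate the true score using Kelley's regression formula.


T_est = rxx * X + (1 - rxx) * mean
T_est = 0.72 * 94 + 0.28 * 61.5
T_est = 67.68 + 17.22
T_est = 84.9

84.9


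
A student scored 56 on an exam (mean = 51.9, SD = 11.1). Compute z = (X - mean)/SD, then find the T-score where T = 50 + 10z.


z = (X - mean) / SD = (56 - 51.9) / 11.1
z = 4.1 / 11.1
z = 0.3694
T-score = T = 50 + 10z
Carry z at full precision (z = 4.1 / 11.1) into the conversion:
T-score = 50 + 10 * (4.1 / 11.1) = 50 + 41 / 11.1
T-score = 50 + 3.6937
T-score = 53.6937

53.6937


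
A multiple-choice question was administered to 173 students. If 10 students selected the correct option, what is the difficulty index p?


Item difficulty p = number correct / total examinees
p = 10 / 173
p = 0.0578

0.0578


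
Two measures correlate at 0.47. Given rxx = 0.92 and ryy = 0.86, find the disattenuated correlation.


r_corrected = rxy / sqrt(rxx * ryy)
= 0.47 / sqrt(0.92 * 0.86)
= 0.47 / sqrt(0.7912)
= 0.47 / 0.889494
r_corrected = 0.5284

0.5284


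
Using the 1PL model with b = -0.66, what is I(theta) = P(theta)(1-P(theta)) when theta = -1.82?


P = 1/(1+exp(-(-1.82--0.66))) = 0.2387
I = P*(1-P) = 0.2387 * 0.7613
I = 0.1817

0.1817


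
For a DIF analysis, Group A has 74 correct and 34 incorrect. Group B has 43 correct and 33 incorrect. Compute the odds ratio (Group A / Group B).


Odds_A = 74/34 = 2.1765
Odds_B = 43/33 = 1.303
OR = Odds_A / Odds_B = 2.1765 / 1.303
Exactly, OR = (74 * 33) / (34 * 43) = 2442 / 1462
OR = 1.6703

1.6703


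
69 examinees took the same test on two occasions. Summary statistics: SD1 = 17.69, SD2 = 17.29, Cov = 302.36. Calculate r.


r = cov(X,Y) / (SD_X * SD_Y)
r = 302.36 / (17.69 * 17.29)
r = 302.36 / 305.8601
r = 0.9886

0.9886


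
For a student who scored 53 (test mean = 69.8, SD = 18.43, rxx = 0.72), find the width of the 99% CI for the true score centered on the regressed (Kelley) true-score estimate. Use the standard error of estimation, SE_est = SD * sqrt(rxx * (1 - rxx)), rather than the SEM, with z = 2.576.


True score estimate = 0.72*53 + 0.28*69.8 = 57.704
SE_est = SD * sqrt(rxx * (1 - rxx)) = 18.43 * sqrt(0.72 * 0.28) = 18.43 * sqrt(0.2016) = 8.275049
CI = T_est +/- z * SE_est, so width = 2 * z * SE_est = 2 * 2.576 * 8.275049
Width = 42.6331

42.6331


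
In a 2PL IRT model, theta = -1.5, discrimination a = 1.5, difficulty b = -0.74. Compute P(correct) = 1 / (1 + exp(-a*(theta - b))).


a*(theta - b) = 1.5 * (-1.5 - -0.74) = -1.14
exp(--1.14) = 3.1268
P = 1 / (1 + 3.1268)
P = 0.2423

0.2423


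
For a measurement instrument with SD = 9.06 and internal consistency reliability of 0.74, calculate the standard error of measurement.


SEM = SD * sqrt(1 - rxx)
SEM = 9.06 * sqrt(1 - 0.74)
SEM = 9.06 * sqrt(0.26) = 9.06 * 0.509902
SEM = 4.6197

4.6197


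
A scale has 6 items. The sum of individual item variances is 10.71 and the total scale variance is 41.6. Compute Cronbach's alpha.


alpha = (k/(k-1)) * (1 - sum(si^2)/s_total^2)
= (6/5) * (1 - 10.71/41.6)
alpha = 0.8911

0.8911


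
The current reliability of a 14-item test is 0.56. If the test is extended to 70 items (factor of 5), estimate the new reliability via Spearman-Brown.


r_new = (n * rxx) / (1 + (n-1) * rxx)
r_new = (5 * 0.56) / (1 + 4 * 0.56)
r_new = 2.8 / 3.24
r_new = 0.8642

0.8642


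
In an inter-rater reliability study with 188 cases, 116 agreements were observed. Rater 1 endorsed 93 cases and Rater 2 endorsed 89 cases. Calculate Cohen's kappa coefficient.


P_o = 116/188 = 0.617021
P_e = (93*89 + 95*99) / 35344 = 0.500283
kappa = (P_o - P_e) / (1 - P_e)
kappa = (0.617021 - 0.500283) / (1 - 0.500283)
kappa = 0.2336

0.2336


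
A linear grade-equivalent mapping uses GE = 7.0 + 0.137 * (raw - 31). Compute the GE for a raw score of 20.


raw - median = 20 - 31 = -11
slope * diff = 0.137 * -11 = -1.507
GE = 7.0 + -1.507
GE = 5.493

5.493


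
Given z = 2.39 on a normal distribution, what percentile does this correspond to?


CDF(z) = 0.5 * (1 + erf(z/sqrt(2)))
erf(1.69) = 0.9832
CDF = 0.9916
Percentile rank = 0.9916 * 100 = 99.16

99.16


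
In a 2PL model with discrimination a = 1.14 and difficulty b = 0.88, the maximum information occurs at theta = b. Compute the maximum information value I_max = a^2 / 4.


For 2PL, max info at theta = b = 0.88
I_max = a^2 / 4 = 1.14^2 / 4
= 1.2996 / 4
I_max = 0.3249

0.3249


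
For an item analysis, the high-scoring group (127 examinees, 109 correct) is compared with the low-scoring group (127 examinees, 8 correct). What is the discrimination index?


p_upper = 109/127 = 0.8583
p_lower = 8/127 = 0.063
D = 0.8583 - 0.063 = 0.7953

0.7953


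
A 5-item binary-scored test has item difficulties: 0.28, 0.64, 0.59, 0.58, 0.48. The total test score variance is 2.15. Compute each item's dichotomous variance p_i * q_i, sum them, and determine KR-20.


For each item, compute p_i * q_i:
  Item 1: 0.28 * 0.72 = 0.2016
  Item 2: 0.64 * 0.36 = 0.2304
  Item 3: 0.59 * 0.41 = 0.2419
  Item 4: 0.58 * 0.42 = 0.2436
  Item 5: 0.48 * 0.52 = 0.2496
Sum(p_i * q_i) = 0.2016 + 0.2304 + 0.2419 + 0.2436 + 0.2496 = 1.1671
KR-20 = (k/(k-1)) * (1 - Sum(p_i*q_i) / Var_total)
= (5/4) * (1 - 1.1671/2.15)
= 1.25 * 0.4572
KR-20 = 0.5715

0.5715


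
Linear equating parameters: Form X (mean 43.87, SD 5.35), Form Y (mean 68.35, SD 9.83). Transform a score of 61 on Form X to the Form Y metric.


slope = SD_Y / SD_X = 9.83 / 5.35 ~ 1.8374
intercept = mean_Y - slope * mean_X = 68.35 - (9.83 / 5.35) * 43.87 ~ -12.256
Y = slope * X + intercept. To avoid rounding drift from the rounded slope/intercept, evaluate the equivalent form Y = mean_Y + SD_Y * (X - mean_X) / SD_X at full precision:
Y = 68.35 + 9.83 * (61 - 43.87) / 5.35
Y = 68.35 + 9.83 * 17.13 / 5.35
Y = 68.35 + 168.3879 / 5.35
Y = 68.35 + 31.4744
Y = 99.8244

99.8244


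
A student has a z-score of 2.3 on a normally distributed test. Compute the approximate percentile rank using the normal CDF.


CDF(z) = 0.5 * (1 + erf(z/sqrt(2)))
erf(1.6263) = 0.9786
CDF = 0.9893
Percentile rank = 0.9893 * 100 = 98.93

98.93


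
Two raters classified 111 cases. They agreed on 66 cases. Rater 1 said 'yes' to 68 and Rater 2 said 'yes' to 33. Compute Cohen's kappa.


P_o = 66/111 = 0.594595
P_e = (68*33 + 43*78) / 12321 = 0.454346
kappa = (P_o - P_e) / (1 - P_e)
kappa = (0.594595 - 0.454346) / (1 - 0.454346)
kappa = 0.257

0.257


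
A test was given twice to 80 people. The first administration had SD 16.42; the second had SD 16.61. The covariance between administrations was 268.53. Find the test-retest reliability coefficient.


r = cov(X,Y) / (SD_X * SD_Y)
r = 268.53 / (16.42 * 16.61)
r = 268.53 / 272.7362
r = 0.9846

0.9846


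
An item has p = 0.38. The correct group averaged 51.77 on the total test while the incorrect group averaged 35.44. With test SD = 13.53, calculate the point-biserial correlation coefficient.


q = 1 - p = 0.62
rpb = ((M1 - M0) / SD) * sqrt(p * q)
rpb = ((51.77 - 35.44) / 13.53) * sqrt(0.38 * 0.62)
rpb = 0.5858

0.5858
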